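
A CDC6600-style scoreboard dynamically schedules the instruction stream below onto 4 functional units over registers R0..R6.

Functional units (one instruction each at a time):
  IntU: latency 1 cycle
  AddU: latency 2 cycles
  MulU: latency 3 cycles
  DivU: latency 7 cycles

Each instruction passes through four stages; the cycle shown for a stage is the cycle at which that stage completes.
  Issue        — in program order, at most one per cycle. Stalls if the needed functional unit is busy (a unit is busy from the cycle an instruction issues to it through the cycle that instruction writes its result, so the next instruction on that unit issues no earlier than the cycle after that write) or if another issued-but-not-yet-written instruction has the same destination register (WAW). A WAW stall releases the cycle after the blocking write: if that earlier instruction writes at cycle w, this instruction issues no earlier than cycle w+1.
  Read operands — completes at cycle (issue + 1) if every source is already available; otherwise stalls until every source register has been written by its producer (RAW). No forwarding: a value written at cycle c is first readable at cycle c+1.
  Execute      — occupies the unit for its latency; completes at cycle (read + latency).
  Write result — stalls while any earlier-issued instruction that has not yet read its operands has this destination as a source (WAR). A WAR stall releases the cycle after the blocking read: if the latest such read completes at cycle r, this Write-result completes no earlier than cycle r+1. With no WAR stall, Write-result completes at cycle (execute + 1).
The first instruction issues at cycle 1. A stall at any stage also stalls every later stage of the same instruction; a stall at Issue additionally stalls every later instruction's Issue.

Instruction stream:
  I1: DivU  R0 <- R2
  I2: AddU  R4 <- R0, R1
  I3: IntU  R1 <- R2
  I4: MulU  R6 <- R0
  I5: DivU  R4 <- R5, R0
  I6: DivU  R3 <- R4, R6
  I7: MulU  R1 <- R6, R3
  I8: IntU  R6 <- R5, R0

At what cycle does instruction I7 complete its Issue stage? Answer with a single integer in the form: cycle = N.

I1: IS=1 RO=2 EX=9 WR=10
I2: IS=2 RO=11 EX=13 WR=14  [RAW R0: wait I1 write@10]
I3: IS=3 RO=4 EX=5 WR=12  [WAR R1: wait I2 read@11]
I4: IS=4 RO=11 EX=14 WR=15  [RAW R0: wait I1 write@10]
I5: IS=15 RO=16 EX=23 WR=24  [WAW R4: wait I2 write@14]
I6: IS=25 RO=26 EX=33 WR=34  [struct: DivU busy until I5 writes@24]
I7: IS=26 RO=35 EX=38 WR=39  [RAW R3: wait I6 write@34]
I8: IS=27 RO=28 EX=29 WR=36  [WAR R6: wait I7 read@35]

cycle = 26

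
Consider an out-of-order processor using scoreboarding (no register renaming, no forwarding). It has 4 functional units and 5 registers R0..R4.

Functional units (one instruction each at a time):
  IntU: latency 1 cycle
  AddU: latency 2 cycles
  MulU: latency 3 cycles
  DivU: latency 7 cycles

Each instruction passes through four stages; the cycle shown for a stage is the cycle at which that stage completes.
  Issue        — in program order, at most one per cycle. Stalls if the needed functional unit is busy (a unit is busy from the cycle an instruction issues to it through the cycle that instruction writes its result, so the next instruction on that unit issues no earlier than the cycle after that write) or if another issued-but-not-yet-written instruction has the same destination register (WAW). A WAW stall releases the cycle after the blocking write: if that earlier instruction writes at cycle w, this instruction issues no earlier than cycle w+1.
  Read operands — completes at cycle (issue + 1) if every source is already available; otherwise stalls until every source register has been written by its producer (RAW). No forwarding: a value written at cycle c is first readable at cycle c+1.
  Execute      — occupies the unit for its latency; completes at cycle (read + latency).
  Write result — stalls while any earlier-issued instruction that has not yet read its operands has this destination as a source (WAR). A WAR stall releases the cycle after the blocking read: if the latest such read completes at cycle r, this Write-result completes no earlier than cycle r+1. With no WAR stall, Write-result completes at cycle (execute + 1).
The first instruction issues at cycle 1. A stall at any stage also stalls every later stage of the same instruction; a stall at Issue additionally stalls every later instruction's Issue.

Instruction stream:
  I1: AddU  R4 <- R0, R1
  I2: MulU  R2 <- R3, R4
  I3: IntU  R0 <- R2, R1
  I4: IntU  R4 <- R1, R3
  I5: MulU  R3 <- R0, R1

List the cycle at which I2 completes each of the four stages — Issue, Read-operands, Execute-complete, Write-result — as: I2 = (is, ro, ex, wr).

  I1 | 1 | 2 | 4 | 5
  I2 | 2 | 6 | 9 | 10   RAW R4: wait I1 write@5
  I3 | 3 | 11 | 12 | 13   RAW R2: wait I2 write@10
  I4 | 14 | 15 | 16 | 17   struct: IntU busy until I3 writes@13
  I5 | 15 | 16 | 19 | 20

I2 = (2, 6, 9, 10)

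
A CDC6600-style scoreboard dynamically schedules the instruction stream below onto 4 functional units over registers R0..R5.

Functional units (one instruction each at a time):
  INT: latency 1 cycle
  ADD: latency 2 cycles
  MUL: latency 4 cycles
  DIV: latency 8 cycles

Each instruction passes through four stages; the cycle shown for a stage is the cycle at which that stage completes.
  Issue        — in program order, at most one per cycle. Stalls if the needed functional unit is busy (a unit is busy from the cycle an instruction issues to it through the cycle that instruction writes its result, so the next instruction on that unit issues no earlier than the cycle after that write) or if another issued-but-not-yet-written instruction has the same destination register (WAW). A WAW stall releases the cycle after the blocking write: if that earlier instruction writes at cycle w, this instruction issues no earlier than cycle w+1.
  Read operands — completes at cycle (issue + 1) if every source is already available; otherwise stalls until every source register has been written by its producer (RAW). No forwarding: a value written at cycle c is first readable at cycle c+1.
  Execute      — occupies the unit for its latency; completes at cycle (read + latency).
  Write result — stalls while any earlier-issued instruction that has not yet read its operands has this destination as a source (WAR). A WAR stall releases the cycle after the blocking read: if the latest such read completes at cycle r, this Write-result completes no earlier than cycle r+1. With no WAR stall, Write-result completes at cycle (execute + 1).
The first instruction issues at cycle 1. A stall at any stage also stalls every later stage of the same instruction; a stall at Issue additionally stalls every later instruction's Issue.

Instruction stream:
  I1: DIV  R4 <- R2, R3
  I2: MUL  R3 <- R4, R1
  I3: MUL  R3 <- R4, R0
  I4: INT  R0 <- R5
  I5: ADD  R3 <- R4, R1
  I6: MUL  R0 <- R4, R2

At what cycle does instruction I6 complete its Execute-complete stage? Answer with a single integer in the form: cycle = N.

cycle = 31

I1 -> (1, 2, 10, 11)
I2 -> (2, 12, 16, 17)  // RAW R4: wait I1 write@11
I3 -> (18, 19, 23, 24)  // struct: MUL busy until I2 writes@17
I4 -> (19, 20, 21, 22)
I5 -> (25, 26, 28, 29)  // WAW R3: wait I3 write@24
I6 -> (26, 27, 31, 32)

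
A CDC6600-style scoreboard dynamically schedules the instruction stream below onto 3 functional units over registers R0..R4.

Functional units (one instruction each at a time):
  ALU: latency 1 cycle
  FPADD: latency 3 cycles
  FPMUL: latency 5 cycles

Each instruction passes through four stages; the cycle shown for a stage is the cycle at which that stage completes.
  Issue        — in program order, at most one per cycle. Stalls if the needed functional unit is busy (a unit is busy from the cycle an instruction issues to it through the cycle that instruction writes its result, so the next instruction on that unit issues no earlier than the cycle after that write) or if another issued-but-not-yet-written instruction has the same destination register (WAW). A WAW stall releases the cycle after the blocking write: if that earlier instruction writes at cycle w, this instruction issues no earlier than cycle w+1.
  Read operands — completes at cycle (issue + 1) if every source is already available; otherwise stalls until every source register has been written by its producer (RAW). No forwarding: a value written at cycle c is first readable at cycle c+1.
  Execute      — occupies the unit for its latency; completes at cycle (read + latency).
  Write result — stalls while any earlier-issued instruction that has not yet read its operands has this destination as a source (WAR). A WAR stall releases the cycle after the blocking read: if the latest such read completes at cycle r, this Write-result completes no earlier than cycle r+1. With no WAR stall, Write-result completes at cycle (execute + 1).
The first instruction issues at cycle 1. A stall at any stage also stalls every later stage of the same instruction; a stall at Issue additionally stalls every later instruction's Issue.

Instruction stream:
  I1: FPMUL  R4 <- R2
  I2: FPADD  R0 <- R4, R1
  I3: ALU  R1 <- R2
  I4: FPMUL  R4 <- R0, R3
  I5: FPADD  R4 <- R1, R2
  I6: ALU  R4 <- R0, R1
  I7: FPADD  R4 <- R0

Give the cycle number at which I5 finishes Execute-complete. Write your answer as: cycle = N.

cycle = 25

[I1] 1/2/7/8
[I2] 2/9/12/13  (RAW R4: wait I1 write@8)
[I3] 3/4/5/10  (WAR R1: wait I2 read@9)
[I4] 9/14/19/20  (struct: FPMUL busy until I1 writes@8; RAW R0: wait I2 write@13)
[I5] 21/22/25/26  (WAW R4: wait I4 write@20)
[I6] 27/28/29/30  (WAW R4: wait I5 write@26)
[I7] 31/32/35/36  (WAW R4: wait I6 write@30)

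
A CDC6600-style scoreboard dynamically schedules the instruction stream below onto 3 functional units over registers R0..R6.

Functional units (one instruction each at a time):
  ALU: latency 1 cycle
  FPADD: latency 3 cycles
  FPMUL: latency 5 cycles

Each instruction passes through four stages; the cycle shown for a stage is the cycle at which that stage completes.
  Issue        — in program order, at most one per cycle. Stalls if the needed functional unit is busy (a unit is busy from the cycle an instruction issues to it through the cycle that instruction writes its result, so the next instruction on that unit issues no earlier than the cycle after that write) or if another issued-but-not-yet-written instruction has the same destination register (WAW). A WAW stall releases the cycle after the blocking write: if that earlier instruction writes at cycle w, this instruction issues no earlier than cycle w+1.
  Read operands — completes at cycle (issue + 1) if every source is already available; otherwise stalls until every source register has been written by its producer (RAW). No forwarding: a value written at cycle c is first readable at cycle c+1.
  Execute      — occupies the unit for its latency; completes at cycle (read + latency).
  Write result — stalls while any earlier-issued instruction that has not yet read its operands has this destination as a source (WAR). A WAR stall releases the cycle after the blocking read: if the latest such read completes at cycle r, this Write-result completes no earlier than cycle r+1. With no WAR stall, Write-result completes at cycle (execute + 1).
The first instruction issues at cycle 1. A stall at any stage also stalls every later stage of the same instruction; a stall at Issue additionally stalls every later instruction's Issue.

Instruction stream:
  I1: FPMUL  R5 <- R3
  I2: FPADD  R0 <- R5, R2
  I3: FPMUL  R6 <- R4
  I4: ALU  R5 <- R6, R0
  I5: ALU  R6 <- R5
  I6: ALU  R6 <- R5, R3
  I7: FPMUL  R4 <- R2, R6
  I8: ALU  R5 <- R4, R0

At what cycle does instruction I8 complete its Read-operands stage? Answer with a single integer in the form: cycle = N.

1) issue 1, read 2, done 7, write 8
2) issue 2, read 9, done 12, write 13  <RAW R5: wait I1 write@8>
3) issue 9, read 10, done 15, write 16  <struct: FPMUL busy until I1 writes@8>
4) issue 10, read 17, done 18, write 19  <RAW R6: wait I3 write@16>
5) issue 20, read 21, done 22, write 23  <struct: ALU busy until I4 writes@19>
6) issue 24, read 25, done 26, write 27  <struct: ALU busy until I5 writes@23>
7) issue 25, read 28, done 33, write 34  <RAW R6: wait I6 write@27>
8) issue 28, read 35, done 36, write 37  <struct: ALU busy until I6 writes@27 / RAW R4: wait I7 write@34>

cycle = 35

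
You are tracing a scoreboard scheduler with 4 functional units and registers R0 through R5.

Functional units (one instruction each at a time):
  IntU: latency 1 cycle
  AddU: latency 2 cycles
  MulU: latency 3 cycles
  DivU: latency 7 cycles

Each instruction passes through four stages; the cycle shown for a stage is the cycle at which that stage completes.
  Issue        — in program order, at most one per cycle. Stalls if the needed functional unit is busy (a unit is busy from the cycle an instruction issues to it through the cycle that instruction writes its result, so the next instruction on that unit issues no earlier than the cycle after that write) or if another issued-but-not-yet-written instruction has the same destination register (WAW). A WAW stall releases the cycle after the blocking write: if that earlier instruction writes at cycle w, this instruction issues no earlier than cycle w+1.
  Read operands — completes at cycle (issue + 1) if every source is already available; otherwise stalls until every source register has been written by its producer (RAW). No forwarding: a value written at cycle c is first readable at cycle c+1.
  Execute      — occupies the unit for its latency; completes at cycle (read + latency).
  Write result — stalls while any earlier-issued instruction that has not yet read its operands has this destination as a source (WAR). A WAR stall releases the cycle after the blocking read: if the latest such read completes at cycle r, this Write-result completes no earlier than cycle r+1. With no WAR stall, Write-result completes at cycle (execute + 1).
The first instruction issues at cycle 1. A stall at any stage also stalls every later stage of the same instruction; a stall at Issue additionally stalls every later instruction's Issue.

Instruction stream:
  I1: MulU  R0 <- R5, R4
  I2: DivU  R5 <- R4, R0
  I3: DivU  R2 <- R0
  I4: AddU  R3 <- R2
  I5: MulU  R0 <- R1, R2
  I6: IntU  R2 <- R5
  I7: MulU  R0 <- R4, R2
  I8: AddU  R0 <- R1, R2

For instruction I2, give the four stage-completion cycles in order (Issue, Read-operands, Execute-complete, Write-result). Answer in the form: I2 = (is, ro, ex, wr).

I2 = (2, 7, 14, 15)

t=1  I1→MulU
t=2  I1 RO, I2→DivU
t=5  I1 EX
t=6  I1 WR R0
t=7  I2 RO
t=14  I2 EX
t=15  I2 WR R5
t=16  I3→DivU
t=17  I3 RO, I4→AddU
t=18  I5→MulU
t=24  I3 EX
t=25  I3 WR R2
t=26  I4 RO, I5 RO, I6→IntU
t=27  I6 RO
t=28  I4 EX, I6 EX
t=29  I4 WR R3, I5 EX, I6 WR R2
t=30  I5 WR R0
t=31  I7→MulU
t=32  I7 RO
t=35  I7 EX
t=36  I7 WR R0
t=37  I8→AddU
t=38  I8 RO
t=40  I8 EX
t=41  I8 WR R0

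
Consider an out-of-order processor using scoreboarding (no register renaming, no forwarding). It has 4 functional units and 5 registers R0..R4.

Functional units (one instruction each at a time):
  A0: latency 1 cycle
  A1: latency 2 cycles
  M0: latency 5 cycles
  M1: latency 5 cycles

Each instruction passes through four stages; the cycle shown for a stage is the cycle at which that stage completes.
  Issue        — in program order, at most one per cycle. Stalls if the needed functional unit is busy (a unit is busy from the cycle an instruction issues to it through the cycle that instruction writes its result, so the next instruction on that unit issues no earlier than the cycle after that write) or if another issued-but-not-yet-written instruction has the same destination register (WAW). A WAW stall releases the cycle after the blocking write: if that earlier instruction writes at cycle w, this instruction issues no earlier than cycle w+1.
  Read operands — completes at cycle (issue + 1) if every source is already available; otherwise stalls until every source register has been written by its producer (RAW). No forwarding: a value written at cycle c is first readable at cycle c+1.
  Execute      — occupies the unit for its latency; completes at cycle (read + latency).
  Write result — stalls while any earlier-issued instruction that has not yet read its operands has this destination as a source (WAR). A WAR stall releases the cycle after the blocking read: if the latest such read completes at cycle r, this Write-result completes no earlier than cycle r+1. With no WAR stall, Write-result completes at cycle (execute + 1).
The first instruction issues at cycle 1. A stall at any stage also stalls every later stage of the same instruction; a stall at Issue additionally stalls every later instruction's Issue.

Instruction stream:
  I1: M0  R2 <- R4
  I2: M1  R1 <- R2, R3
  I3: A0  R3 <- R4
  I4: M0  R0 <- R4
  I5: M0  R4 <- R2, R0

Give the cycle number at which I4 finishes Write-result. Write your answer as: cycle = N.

cycle = 16

  I1 | 1 | 2 | 7 | 8
  I2 | 2 | 9 | 14 | 15   RAW R2: wait I1 write@8
  I3 | 3 | 4 | 5 | 10   WAR R3: wait I2 read@9
  I4 | 9 | 10 | 15 | 16   struct: M0 busy until I1 writes@8
  I5 | 17 | 18 | 23 | 24   struct: M0 busy until I4 writes@16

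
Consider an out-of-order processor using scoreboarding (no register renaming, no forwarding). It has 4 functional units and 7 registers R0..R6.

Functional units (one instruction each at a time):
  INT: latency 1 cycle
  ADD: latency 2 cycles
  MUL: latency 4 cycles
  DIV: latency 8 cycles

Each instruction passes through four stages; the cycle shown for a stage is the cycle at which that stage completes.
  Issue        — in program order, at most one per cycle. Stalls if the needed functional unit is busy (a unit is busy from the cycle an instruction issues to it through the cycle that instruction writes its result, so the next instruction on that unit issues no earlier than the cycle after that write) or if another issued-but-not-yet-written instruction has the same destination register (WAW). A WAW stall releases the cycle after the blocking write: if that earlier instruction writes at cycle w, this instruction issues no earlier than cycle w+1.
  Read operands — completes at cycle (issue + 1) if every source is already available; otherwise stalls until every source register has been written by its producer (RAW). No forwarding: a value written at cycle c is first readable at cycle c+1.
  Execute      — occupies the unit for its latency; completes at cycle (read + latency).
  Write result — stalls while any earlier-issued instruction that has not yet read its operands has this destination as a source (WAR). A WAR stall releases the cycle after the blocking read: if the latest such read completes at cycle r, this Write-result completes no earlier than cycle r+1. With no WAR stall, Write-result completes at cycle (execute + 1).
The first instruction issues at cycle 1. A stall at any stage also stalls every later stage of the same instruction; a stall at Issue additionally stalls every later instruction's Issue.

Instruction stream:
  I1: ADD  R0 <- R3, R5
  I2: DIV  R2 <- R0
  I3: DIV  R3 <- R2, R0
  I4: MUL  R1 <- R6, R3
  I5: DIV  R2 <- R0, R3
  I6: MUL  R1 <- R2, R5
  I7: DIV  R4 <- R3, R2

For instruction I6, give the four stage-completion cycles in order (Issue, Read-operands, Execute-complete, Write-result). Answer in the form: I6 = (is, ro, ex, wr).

I1  is:1  ro:2  ex:4  wr:5
I2  is:2  ro:6  ex:14  wr:15  — RAW R0: wait I1 write@5
I3  is:16  ro:17  ex:25  wr:26  — struct: DIV busy until I2 writes@15
I4  is:17  ro:27  ex:31  wr:32  — RAW R3: wait I3 write@26
I5  is:27  ro:28  ex:36  wr:37  — struct: DIV busy until I3 writes@26
I6  is:33  ro:38  ex:42  wr:43  — struct: MUL busy until I4 writes@32, RAW R2: wait I5 write@37
I7  is:38  ro:39  ex:47  wr:48  — struct: DIV busy until I5 writes@37

I6 = (33, 38, 42, 43)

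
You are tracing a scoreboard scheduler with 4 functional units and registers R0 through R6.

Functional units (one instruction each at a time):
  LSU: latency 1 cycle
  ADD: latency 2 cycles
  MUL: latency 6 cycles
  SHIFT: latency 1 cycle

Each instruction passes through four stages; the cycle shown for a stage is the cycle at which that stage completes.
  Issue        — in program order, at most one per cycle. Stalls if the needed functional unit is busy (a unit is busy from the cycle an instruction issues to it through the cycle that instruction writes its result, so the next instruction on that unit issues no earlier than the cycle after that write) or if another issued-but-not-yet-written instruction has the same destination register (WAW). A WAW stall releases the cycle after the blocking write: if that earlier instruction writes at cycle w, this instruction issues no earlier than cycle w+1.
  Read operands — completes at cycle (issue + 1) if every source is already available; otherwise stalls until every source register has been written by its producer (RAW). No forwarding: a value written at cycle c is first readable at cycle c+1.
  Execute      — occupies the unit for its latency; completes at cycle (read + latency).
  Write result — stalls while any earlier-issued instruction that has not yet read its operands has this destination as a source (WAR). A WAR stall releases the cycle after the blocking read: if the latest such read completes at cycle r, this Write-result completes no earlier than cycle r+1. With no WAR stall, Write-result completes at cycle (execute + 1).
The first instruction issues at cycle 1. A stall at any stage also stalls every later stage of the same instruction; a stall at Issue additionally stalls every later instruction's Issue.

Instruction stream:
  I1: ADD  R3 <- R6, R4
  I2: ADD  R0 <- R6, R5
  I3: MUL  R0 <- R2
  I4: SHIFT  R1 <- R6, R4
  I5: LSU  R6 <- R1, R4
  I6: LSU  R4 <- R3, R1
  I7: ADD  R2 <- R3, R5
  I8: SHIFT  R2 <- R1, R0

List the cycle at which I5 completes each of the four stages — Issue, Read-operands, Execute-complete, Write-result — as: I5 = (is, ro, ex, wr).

[I1] 1/2/4/5
[I2] 6/7/9/10  (struct: ADD busy until I1 writes@5)
[I3] 11/12/18/19  (WAW R0: wait I2 write@10)
[I4] 12/13/14/15
[I5] 13/16/17/18  (RAW R1: wait I4 write@15)
[I6] 19/20/21/22  (struct: LSU busy until I5 writes@18)
[I7] 20/21/23/24
[I8] 25/26/27/28  (WAW R2: wait I7 write@24)

I5 = (13, 16, 17, 18)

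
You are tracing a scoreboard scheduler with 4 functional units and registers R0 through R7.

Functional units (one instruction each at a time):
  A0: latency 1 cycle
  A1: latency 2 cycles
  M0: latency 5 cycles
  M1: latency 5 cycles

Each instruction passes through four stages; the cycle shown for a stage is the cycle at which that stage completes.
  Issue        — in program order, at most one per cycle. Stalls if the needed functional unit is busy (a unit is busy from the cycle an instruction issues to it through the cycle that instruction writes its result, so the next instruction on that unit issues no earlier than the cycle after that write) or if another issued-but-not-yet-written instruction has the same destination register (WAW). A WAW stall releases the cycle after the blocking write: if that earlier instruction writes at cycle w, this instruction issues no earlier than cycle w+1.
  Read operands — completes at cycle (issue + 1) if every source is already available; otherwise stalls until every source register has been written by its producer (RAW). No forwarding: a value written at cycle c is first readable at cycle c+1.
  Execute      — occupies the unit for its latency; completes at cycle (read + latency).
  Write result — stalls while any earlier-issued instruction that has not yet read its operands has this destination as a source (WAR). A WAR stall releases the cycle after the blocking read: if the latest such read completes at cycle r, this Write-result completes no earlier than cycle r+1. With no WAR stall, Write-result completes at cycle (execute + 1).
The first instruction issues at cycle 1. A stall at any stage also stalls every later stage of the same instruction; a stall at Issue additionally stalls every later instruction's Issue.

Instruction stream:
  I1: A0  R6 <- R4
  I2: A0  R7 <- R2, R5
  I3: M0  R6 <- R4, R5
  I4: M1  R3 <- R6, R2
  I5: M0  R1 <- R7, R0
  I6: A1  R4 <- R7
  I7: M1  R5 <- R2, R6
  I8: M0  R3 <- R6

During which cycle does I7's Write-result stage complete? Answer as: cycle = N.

I1: IS=1 RO=2 EX=3 WR=4
I2: IS=5 RO=6 EX=7 WR=8  [struct: A0 busy until I1 writes@4]
I3: IS=6 RO=7 EX=12 WR=13
I4: IS=7 RO=14 EX=19 WR=20  [RAW R6: wait I3 write@13]
I5: IS=14 RO=15 EX=20 WR=21  [struct: M0 busy until I3 writes@13]
I6: IS=15 RO=16 EX=18 WR=19
I7: IS=21 RO=22 EX=27 WR=28  [struct: M1 busy until I4 writes@20]
I8: IS=22 RO=23 EX=28 WR=29

cycle = 28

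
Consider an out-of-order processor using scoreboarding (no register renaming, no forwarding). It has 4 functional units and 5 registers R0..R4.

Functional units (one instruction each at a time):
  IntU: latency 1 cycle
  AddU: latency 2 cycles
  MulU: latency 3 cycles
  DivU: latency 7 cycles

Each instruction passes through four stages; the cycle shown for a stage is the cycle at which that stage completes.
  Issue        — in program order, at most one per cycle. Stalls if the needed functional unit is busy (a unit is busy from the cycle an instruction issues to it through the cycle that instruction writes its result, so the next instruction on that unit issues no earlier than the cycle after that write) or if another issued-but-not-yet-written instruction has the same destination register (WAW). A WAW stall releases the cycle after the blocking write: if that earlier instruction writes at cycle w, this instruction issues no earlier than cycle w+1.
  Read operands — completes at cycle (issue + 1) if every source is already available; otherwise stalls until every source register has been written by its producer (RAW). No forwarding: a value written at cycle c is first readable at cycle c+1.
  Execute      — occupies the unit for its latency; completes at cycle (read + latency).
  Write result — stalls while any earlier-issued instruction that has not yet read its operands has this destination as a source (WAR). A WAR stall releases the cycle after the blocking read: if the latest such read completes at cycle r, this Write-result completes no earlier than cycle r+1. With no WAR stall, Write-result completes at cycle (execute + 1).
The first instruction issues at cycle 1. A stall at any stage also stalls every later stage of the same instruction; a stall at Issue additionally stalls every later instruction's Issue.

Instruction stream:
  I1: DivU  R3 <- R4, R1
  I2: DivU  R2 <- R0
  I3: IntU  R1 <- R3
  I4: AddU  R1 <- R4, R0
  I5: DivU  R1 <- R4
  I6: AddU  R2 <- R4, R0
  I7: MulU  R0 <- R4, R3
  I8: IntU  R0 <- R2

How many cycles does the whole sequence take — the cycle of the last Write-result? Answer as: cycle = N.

t=1  issue I1 (DivU)
t=2  I1 read-ops
t=9  I1 finished on DivU
t=10  I1→R3
t=11  issue I2 (DivU)
t=12  I2 read-ops; issue I3 (IntU)
t=13  I3 read-ops
t=14  I3 finished on IntU
t=15  I3→R1
t=16  issue I4 (AddU)
t=17  I4 read-ops
t=19  I2 finished on DivU; I4 finished on AddU
t=20  I2→R2; I4→R1
t=21  issue I5 (DivU)
t=22  I5 read-ops; issue I6 (AddU)
t=23  I6 read-ops; issue I7 (MulU)
t=24  I7 read-ops
t=25  I6 finished on AddU
t=26  I6→R2
t=27  I7 finished on MulU
t=28  I7→R0
t=29  I5 finished on DivU; issue I8 (IntU)
t=30  I5→R1; I8 read-ops
t=31  I8 finished on IntU
t=32  I8→R0

cycle = 32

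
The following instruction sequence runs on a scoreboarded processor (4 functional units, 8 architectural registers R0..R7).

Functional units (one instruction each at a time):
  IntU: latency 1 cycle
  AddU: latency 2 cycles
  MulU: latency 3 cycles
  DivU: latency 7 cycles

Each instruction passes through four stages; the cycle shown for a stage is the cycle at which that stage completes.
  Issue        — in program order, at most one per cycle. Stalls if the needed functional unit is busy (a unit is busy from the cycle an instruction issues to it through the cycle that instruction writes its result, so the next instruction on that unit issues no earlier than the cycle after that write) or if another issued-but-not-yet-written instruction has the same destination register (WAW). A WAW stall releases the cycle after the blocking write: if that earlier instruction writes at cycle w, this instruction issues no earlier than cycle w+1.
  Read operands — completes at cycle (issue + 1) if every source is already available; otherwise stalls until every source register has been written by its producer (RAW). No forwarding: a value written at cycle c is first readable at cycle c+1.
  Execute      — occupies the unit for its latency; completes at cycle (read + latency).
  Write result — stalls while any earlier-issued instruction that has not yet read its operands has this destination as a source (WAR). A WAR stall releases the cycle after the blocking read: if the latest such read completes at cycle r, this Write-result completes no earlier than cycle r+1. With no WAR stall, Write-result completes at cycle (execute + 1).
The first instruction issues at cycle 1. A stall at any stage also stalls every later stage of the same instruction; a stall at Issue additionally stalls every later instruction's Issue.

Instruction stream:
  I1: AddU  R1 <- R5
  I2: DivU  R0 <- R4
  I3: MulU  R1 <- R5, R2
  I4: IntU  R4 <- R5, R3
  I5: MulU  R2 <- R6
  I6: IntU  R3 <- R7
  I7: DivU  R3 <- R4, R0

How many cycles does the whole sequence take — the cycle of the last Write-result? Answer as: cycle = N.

cycle = 26

  I1 | 1 | 2 | 4 | 5
  I2 | 2 | 3 | 10 | 11
  I3 | 6 | 7 | 10 | 11   WAW R1: wait I1 write@5
  I4 | 7 | 8 | 9 | 10
  I5 | 12 | 13 | 16 | 17   struct: MulU busy until I3 writes@11
  I6 | 13 | 14 | 15 | 16
  I7 | 17 | 18 | 25 | 26   WAW R3: wait I6 write@16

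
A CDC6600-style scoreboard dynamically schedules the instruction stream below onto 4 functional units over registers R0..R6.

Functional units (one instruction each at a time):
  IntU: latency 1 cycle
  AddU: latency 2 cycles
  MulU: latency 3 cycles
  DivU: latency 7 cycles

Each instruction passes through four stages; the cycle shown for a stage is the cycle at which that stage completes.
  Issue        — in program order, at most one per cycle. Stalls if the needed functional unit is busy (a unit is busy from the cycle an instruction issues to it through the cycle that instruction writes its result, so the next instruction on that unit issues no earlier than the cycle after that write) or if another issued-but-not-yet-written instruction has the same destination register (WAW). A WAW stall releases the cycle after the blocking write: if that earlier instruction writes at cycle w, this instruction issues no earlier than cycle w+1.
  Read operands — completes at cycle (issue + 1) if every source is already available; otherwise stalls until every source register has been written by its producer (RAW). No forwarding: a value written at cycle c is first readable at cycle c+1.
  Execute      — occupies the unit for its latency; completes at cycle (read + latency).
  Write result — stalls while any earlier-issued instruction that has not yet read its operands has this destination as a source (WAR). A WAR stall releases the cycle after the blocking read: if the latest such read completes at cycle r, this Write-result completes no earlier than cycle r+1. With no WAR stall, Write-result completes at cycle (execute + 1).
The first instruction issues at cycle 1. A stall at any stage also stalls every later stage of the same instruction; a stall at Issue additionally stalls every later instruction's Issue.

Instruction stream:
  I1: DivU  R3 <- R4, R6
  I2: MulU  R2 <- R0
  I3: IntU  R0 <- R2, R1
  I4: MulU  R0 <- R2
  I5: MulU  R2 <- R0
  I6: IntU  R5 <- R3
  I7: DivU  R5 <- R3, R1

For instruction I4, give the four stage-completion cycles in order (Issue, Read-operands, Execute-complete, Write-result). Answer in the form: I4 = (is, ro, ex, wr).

I4 = (11, 12, 15, 16)

  I1 | 1 | 2 | 9 | 10
  I2 | 2 | 3 | 6 | 7
  I3 | 3 | 8 | 9 | 10   RAW R2: wait I2 write@7
  I4 | 11 | 12 | 15 | 16   WAW R0: wait I3 write@10
  I5 | 17 | 18 | 21 | 22   struct: MulU busy until I4 writes@16
  I6 | 18 | 19 | 20 | 21
  I7 | 22 | 23 | 30 | 31   WAW R5: wait I6 write@21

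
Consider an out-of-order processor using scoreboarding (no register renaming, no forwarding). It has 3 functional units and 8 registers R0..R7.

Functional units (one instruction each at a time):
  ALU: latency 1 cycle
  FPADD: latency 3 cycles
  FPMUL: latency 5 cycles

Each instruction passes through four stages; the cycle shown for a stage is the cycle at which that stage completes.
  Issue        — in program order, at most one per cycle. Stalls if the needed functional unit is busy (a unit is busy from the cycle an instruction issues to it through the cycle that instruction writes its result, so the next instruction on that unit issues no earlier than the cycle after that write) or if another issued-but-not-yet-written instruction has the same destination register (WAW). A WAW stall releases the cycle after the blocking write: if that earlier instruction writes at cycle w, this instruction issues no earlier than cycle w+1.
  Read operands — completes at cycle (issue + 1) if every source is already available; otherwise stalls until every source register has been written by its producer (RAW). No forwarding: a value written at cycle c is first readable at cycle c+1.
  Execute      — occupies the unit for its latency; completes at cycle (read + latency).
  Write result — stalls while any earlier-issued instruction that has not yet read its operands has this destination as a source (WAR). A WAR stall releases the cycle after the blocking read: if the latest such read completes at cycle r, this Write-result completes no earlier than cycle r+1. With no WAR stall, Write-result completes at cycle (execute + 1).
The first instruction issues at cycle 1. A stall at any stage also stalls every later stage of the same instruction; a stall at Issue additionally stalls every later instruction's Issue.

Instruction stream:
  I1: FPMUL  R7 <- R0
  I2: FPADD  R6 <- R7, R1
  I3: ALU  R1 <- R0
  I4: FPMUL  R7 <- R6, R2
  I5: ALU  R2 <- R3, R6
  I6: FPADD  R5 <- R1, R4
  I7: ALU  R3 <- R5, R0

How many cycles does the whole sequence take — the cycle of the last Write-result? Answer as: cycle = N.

cycle = 22

[I1] 1/2/7/8
[I2] 2/9/12/13  (RAW R7: wait I1 write@8)
[I3] 3/4/5/10  (WAR R1: wait I2 read@9)
[I4] 9/14/19/20  (struct: FPMUL busy until I1 writes@8; RAW R6: wait I2 write@13)
[I5] 11/14/15/16  (struct: ALU busy until I3 writes@10; RAW R6: wait I2 write@13)
[I6] 14/15/18/19  (struct: FPADD busy until I2 writes@13)
[I7] 17/20/21/22  (struct: ALU busy until I5 writes@16; RAW R5: wait I6 write@19)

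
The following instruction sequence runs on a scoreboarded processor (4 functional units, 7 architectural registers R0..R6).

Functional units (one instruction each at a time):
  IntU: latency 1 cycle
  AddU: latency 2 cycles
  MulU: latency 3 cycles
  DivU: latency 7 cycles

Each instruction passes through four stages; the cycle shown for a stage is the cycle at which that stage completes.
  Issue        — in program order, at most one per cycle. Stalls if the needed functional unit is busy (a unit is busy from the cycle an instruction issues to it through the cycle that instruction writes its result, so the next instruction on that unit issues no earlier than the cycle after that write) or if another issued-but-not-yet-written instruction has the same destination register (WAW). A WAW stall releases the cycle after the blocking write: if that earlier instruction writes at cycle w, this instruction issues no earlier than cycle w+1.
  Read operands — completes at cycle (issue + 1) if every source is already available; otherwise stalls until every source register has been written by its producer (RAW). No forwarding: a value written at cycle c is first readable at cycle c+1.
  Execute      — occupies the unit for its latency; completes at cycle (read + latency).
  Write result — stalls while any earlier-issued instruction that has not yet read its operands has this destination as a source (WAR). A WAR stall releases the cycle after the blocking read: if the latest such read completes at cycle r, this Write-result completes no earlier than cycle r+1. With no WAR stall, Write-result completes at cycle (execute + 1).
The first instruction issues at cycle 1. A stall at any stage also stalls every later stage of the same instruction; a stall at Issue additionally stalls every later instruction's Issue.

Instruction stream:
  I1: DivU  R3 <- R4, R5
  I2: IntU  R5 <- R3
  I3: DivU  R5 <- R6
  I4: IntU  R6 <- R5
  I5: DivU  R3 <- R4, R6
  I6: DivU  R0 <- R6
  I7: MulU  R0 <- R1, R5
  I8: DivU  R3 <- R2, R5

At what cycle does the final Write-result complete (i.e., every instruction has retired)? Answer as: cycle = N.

1) issue 1, read 2, done 9, write 10
2) issue 2, read 11, done 12, write 13  <RAW R3: wait I1 write@10>
3) issue 14, read 15, done 22, write 23  <WAW R5: wait I2 write@13>
4) issue 15, read 24, done 25, write 26  <RAW R5: wait I3 write@23>
5) issue 24, read 27, done 34, write 35  <struct: DivU busy until I3 writes@23 / RAW R6: wait I4 write@26>
6) issue 36, read 37, done 44, write 45  <struct: DivU busy until I5 writes@35>
7) issue 46, read 47, done 50, write 51  <WAW R0: wait I6 write@45>
8) issue 47, read 48, done 55, write 56

cycle = 56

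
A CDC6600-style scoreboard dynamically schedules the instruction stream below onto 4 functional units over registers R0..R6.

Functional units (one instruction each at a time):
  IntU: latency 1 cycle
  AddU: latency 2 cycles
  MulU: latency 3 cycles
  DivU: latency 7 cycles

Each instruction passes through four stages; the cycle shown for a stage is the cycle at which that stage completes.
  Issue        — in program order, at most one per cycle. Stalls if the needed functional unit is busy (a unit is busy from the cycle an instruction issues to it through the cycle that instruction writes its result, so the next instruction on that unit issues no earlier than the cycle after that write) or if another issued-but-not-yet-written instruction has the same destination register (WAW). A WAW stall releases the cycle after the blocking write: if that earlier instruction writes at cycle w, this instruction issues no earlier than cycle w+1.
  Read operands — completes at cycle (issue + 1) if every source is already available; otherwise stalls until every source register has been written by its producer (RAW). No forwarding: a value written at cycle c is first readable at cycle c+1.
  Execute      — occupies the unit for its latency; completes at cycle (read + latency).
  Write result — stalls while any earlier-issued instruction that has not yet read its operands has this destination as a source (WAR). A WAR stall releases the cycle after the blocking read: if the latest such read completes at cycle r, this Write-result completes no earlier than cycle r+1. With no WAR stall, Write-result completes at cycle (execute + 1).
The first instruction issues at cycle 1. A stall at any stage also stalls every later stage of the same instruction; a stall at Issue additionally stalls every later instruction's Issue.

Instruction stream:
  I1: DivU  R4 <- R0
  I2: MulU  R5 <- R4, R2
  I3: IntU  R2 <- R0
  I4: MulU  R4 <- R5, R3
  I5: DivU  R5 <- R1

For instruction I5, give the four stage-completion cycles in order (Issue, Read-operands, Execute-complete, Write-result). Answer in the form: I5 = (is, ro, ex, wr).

I5 = (17, 18, 25, 26)

I1: IS=1 RO=2 EX=9 WR=10
I2: IS=2 RO=11 EX=14 WR=15  [RAW R4: wait I1 write@10]
I3: IS=3 RO=4 EX=5 WR=12  [WAR R2: wait I2 read@11]
I4: IS=16 RO=17 EX=20 WR=21  [struct: MulU busy until I2 writes@15]
I5: IS=17 RO=18 EX=25 WR=26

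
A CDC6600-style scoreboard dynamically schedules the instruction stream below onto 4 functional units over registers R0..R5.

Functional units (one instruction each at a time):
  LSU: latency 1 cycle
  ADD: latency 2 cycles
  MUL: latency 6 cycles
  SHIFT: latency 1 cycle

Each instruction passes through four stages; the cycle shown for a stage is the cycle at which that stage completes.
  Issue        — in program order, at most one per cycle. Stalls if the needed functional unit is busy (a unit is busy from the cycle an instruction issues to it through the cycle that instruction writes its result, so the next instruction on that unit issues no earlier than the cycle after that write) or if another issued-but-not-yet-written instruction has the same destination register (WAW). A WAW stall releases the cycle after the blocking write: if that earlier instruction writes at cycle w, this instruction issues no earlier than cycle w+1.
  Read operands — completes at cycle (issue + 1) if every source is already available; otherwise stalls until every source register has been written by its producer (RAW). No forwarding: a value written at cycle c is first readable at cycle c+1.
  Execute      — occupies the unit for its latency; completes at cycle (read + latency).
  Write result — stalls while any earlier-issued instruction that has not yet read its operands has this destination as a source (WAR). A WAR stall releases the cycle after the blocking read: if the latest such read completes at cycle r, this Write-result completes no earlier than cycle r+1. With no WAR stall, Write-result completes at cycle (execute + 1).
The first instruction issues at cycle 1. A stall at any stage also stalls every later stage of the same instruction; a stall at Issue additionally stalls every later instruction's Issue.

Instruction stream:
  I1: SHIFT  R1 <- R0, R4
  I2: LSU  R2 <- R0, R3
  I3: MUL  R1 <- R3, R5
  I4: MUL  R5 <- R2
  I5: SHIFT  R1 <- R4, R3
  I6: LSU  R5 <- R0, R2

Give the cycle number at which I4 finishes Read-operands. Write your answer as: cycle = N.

I1: IS=1 RO=2 EX=3 WR=4
I2: IS=2 RO=3 EX=4 WR=5
I3: IS=5 RO=6 EX=12 WR=13  [WAW R1: wait I1 write@4]
I4: IS=14 RO=15 EX=21 WR=22  [struct: MUL busy until I3 writes@13]
I5: IS=15 RO=16 EX=17 WR=18
I6: IS=23 RO=24 EX=25 WR=26  [WAW R5: wait I4 write@22]

cycle = 15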